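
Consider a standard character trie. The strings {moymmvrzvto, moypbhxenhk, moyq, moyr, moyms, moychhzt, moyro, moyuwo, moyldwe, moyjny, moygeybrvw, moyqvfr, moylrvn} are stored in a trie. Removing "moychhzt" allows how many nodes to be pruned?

Walk "moychhzt" from the leaf back toward the root, removing each node that no remaining word uses.
The suffix "chhzt" (5 nodes) is used only by "moychhzt"; the node for "moy" still has the child "m", so pruning stops there.
Nodes removed: 5

5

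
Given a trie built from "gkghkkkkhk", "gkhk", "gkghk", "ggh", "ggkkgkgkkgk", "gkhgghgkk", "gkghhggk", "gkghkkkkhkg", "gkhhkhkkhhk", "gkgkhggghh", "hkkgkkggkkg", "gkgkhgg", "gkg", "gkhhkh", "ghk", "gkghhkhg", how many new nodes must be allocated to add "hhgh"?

3

Walking "hhgh" from the root, the first 1 characters ("h") follow existing edges; "h" is the first miss.
So 4 − 1 = 3 new nodes.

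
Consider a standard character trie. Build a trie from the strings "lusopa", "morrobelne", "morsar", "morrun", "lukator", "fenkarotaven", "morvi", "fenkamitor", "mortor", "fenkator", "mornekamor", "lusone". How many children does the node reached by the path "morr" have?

2

Follow the path "morr" to its node, then look at its outgoing edges.
Characters that immediately follow "morr" among the stored strings: {o, u}.
That node has 2 child edges.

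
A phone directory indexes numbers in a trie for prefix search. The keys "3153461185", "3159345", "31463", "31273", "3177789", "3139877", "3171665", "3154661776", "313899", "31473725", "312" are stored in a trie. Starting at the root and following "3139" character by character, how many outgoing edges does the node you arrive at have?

1

Follow the path "3139" to its node, then look at its outgoing edges.
Distinct next characters after "3139": 8.
That node has 1 child edge.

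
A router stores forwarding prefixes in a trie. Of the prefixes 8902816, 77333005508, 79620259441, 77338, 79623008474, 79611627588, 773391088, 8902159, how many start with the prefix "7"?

6

Traverse to the node for "7", then collect every word in that subtree.
Words under "7": 77333005508, 77338, 773391088, 79611627588, 79620259441, 79623008474
Count: 6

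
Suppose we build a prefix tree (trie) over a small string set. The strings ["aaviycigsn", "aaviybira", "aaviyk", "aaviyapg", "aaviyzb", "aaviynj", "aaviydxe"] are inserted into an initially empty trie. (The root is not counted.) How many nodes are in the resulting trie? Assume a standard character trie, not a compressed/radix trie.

For each word, the new-node count is its length minus the longest prefix already in the trie:
  "aaviycigsn" → 10 new (a, a, v, i, y, c, i, g, s, n)
  "aaviybira" → prefix "aaviy" already present; 4 new (b, i, r, a)
  "aaviyk" → prefix "aaviy" already present; 1 new (k)
  "aaviyapg" → prefix "aaviy" already present; 3 new (a, p, g)
  "aaviyzb" → prefix "aaviy" already present; 2 new (z, b)
  "aaviynj" → prefix "aaviy" already present; 2 new (n, j)
  "aaviydxe" → prefix "aaviy" already present; 3 new (d, x, e)
Total nodes = 10 + 4 + 1 + 3 + 2 + 2 + 3 = 25

25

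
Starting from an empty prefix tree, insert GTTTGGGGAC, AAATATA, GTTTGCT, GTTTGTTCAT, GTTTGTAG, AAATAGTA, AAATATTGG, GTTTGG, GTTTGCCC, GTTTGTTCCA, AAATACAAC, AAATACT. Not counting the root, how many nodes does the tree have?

Trace insertions, counting only characters that open a new branch:
  "GTTTGGGGAC" → 10 new (G, T, T, T, G, G, G, G, A, C)
  "AAATATA" → 7 new (A, A, A, T, A, T, A)
  "GTTTGCT" → prefix "GTTTG" already present; 2 new (C, T)
  "GTTTGTTCAT" → prefix "GTTTG" already present; 5 new (T, T, C, A, T)
  "GTTTGTAG" → prefix "GTTTGT" already present; 2 new (A, G)
  "AAATAGTA" → prefix "AAATA" already present; 3 new (G, T, A)
  "AAATATTGG" → prefix "AAATAT" already present; 3 new (T, G, G)
  "GTTTGG" → prefix "GTTTGG" already present; 0 new (none)
  "GTTTGCCC" → prefix "GTTTGC" already present; 2 new (C, C)
  "GTTTGTTCCA" → prefix "GTTTGTTC" already present; 2 new (C, A)
  "AAATACAAC" → prefix "AAATA" already present; 4 new (C, A, A, C)
  "AAATACT" → prefix "AAATAC" already present; 1 new (T)
Total nodes = 10 + 7 + 2 + 5 + 2 + 3 + 3 + 0 + 2 + 2 + 4 + 1 = 41

41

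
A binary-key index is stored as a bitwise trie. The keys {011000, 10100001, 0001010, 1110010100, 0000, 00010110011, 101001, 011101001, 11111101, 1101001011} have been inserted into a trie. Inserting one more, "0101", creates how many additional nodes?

2

The longest prefix of "0101" already in the trie is "01" (length 2).
Each of the 2 remaining characters creates one node.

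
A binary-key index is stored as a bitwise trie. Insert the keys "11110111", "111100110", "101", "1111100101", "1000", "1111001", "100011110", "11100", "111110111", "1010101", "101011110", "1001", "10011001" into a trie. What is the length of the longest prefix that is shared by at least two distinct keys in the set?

7

Look for the deepest trie node that still has at least two words in its subtree.
"1111001" and "111100110" agree on "1111001" (7 characters) before diverging; nothing deeper is shared.
Longest shared-prefix length: 7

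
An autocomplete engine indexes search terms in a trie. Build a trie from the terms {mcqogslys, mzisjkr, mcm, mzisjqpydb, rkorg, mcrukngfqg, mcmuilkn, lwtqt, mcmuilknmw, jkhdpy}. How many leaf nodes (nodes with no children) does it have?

Leaves are exactly the stored words that no other stored word extends.
Those words: "jkhdpy", "lwtqt", "mcmuilknmw", "mcqogslys", "mcrukngfqg", "mzisjkr", "mzisjqpydb", "rkorg"
Leaf count: 8

8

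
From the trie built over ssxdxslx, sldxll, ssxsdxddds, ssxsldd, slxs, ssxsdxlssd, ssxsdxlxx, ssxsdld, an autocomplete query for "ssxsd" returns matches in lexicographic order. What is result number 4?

Filter for "ssxsd…" and sort: "ssxsdld", "ssxsdxddds", "ssxsdxlssd", "ssxsdxlxx"
Position 4: ssxsdxlxx

ssxsdxlxx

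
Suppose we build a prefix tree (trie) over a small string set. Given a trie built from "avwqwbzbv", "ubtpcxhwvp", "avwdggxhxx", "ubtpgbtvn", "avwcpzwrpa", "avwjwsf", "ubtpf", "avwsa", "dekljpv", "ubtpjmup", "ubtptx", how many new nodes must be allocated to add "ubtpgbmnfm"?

4

The longest prefix of "ubtpgbmnfm" already in the trie is "ubtpgb" (length 6).
Each of the 4 remaining characters creates one node.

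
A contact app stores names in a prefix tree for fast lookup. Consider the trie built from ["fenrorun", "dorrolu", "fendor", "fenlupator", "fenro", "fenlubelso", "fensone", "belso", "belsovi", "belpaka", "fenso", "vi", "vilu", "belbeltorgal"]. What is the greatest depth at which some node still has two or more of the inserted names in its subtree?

5

Look for the deepest trie node that still has at least two words in its subtree.
"belso" and "belsovi" agree on "belso" (5 characters) before diverging; nothing deeper is shared.
Longest shared-prefix length: 5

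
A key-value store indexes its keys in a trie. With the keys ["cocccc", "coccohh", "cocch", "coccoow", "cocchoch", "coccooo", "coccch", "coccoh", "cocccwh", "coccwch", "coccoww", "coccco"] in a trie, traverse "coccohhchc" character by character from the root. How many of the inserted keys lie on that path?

2

Check each prefix of "coccohhchc" against the stored set — each match is an end-marker on the path.
Prefixes of the query that are stored words: "coccoh", "coccohh"
Count: 2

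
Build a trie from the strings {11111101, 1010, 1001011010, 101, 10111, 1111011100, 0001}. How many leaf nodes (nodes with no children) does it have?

6

Leaves are exactly the stored words that no other stored word extends.
Those words: "0001", "1001011010", "1010", "10111", "1111011100", "11111101"
Leaf count: 6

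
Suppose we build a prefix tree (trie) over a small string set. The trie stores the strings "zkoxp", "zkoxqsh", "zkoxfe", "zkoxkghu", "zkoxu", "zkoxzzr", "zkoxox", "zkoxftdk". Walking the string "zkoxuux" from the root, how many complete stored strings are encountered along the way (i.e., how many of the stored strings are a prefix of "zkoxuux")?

Check each prefix of "zkoxuux" against the stored set — each match is an end-marker on the path.
Prefixes of the query that are stored words: "zkoxu"
Count: 1

1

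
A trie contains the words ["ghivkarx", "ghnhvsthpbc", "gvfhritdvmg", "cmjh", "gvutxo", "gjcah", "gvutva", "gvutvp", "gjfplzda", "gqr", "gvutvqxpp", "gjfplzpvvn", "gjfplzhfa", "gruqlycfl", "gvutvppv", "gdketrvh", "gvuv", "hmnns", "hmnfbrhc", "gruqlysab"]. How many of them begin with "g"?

Filter for entries beginning with "g":
Words under "g": gdketrvh, ghivkarx, ghnhvsthpbc, gjcah, gjfplzda, gjfplzhfa, gjfplzpvvn, gqr, gruqlycfl, gruqlysab, gvfhritdvmg, gvutva, gvutvp, gvutvppv, gvutvqxpp, gvutxo, gvuv
Count: 17

17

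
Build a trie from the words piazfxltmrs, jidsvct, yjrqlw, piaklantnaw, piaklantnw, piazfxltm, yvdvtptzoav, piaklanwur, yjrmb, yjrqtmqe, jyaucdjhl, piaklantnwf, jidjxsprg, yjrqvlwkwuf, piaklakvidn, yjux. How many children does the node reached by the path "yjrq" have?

The children of the "yjrq" node are the distinct next characters among strings starting with "yjrq".
Distinct next characters after "yjrq": l, t, v.
That node has 3 child edges.

3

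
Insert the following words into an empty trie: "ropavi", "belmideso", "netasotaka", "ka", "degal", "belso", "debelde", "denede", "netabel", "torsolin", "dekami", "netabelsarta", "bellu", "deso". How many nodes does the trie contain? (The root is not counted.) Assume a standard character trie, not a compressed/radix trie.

Count nodes per top-level branch (shared prefixes stored once):
  'b'-branch (bellu, belmideso, belso): 13 nodes
  'd'-branch (debelde, degal, dekami, denede, deso): 20 nodes
  'k'-branch (ka): 2 nodes
  'n'-branch (netabel, netabelsarta, netasotaka): 18 nodes
  'r'-branch (ropavi): 6 nodes
  't'-branch (torsolin): 8 nodes
Sum: 67

67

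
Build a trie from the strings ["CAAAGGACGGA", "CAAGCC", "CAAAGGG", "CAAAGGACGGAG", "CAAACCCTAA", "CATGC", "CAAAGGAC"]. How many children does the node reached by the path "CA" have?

The children of the "CA" node are the distinct next characters among strings starting with "CA".
Characters that immediately follow "CA" among the stored strings: {A, T}.
That node has 2 child edges.

2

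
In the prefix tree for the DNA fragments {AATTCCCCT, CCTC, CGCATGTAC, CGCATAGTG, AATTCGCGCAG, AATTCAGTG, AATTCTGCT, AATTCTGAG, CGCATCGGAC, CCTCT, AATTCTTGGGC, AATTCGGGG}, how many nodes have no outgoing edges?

A leaf is a node with no children — equivalently, the end of a word that is not a proper prefix of any other stored word.
Those words: "AATTCAGTG", "AATTCCCCT", "AATTCGCGCAG", "AATTCGGGG", "AATTCTGAG", "AATTCTGCT", "AATTCTTGGGC", "CCTCT", "CGCATAGTG", "CGCATCGGAC", "CGCATGTAC"
Leaf count: 11

11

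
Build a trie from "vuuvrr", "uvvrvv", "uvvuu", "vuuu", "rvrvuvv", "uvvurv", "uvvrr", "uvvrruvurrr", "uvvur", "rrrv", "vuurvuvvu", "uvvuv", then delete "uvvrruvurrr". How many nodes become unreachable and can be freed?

6

After clearing the end-marker at "uvvrruvurrr", prune upward until reaching a node still needed by another word.
The suffix "uvurrr" (6 nodes) is used only by "uvvrruvurrr"; "uvvrr" is itself a stored word, so pruning stops there.
Nodes removed: 6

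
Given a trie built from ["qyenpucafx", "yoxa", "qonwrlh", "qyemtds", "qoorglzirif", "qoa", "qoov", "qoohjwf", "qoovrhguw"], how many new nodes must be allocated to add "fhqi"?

4

"fhqi" shares no prefix with any stored word, so all 4 characters open new nodes.
4 − 0 = 4 new nodes.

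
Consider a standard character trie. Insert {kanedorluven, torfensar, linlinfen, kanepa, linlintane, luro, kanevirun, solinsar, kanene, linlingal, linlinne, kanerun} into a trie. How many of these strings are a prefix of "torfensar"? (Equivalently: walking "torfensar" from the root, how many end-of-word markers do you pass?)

1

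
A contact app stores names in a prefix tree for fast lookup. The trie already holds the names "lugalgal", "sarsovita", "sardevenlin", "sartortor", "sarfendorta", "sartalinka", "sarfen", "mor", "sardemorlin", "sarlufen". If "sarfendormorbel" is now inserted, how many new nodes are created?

6

Walking "sarfendormorbel" from the root, the first 9 characters ("sarfendor") follow existing edges; "m" is the first miss.
So 15 − 9 = 6 new nodes.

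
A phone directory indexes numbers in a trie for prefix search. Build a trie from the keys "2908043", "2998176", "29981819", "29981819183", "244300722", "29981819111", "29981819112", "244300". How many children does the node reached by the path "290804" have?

1

The children of the "290804" node are the distinct next characters among strings starting with "290804".
Characters that immediately follow "290804" among the stored strings: {3}.
That node has 1 child edge.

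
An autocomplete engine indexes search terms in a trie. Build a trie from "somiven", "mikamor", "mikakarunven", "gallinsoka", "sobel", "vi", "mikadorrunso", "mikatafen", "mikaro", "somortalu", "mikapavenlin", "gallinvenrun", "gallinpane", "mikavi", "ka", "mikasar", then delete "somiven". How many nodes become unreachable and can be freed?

4

Walk "somiven" from the leaf back toward the root, removing each node that no remaining word uses.
The suffix "iven" (4 nodes) is used only by "somiven"; the node for "som" still has the child "o", so pruning stops there.
Nodes removed: 4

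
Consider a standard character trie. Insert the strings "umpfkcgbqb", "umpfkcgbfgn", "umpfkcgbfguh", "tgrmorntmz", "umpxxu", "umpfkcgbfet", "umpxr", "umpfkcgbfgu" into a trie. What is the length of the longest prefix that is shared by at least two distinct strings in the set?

11

Equivalently: take the maximum, over all pairs, of their longest common prefix length.
"umpfkcgbfgu" and "umpfkcgbfguh" agree on "umpfkcgbfgu" (11 characters) before diverging; nothing deeper is shared.
Longest shared-prefix length: 11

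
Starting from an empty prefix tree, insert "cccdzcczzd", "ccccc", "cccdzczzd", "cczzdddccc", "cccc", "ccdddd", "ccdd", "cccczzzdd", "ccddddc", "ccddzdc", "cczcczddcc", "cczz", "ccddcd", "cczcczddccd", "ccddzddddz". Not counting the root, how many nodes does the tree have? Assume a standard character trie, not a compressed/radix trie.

Trace insertions, counting only characters that open a new branch:
  "cccdzcczzd" → 10 new (c, c, c, d, z, c, c, z, z, d)
  "ccccc" → prefix "ccc" already present; 2 new (c, c)
  "cccdzczzd" → prefix "cccdzc" already present; 3 new (z, z, d)
  "cczzdddccc" → prefix "cc" already present; 8 new (z, z, d, d, d, c, c, c)
  "cccc" → prefix "cccc" already present; 0 new (none)
  "ccdddd" → prefix "cc" already present; 4 new (d, d, d, d)
  "ccdd" → prefix "ccdd" already present; 0 new (none)
  "cccczzzdd" → prefix "cccc" already present; 5 new (z, z, z, d, d)
  "ccddddc" → prefix "ccdddd" already present; 1 new (c)
  "ccddzdc" → prefix "ccdd" already present; 3 new (z, d, c)
  "cczcczddcc" → prefix "ccz" already present; 7 new (c, c, z, d, d, c, c)
  "cczz" → prefix "cczz" already present; 0 new (none)
  "ccddcd" → prefix "ccdd" already present; 2 new (c, d)
  "cczcczddccd" → prefix "cczcczddcc" already present; 1 new (d)
  "ccddzddddz" → prefix "ccddzd" already present; 4 new (d, d, d, z)
Total nodes = 10 + 2 + 3 + 8 + 0 + 4 + 0 + 5 + 1 + 3 + 7 + 0 + 2 + 1 + 4 = 50

50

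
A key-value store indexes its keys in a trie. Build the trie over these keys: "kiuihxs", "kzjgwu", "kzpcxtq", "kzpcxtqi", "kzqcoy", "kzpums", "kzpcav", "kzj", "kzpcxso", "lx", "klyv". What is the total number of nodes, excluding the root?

34

Trace insertions, counting only characters that open a new branch:
  "kiuihxs" → 7 new (k, i, u, i, h, x, s)
  "kzjgwu" → prefix "k" already present; 5 new (z, j, g, w, u)
  "kzpcxtq" → prefix "kz" already present; 5 new (p, c, x, t, q)
  "kzpcxtqi" → prefix "kzpcxtq" already present; 1 new (i)
  "kzqcoy" → prefix "kz" already present; 4 new (q, c, o, y)
  "kzpums" → prefix "kzp" already present; 3 new (u, m, s)
  "kzpcav" → prefix "kzpc" already present; 2 new (a, v)
  "kzj" → prefix "kzj" already present; 0 new (none)
  "kzpcxso" → prefix "kzpcx" already present; 2 new (s, o)
  "lx" → 2 new (l, x)
  "klyv" → prefix "k" already present; 3 new (l, y, v)
Total nodes = 7 + 5 + 5 + 1 + 4 + 3 + 2 + 0 + 2 + 2 + 3 = 34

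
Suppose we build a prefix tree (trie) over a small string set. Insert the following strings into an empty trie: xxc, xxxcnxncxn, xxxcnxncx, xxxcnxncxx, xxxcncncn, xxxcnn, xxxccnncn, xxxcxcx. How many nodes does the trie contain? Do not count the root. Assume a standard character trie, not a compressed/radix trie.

25

Insert word by word; a character creates a node only if that edge doesn't already exist:
  "xxc" → 3 new (x, x, c)
  "xxxcnxncxn" → prefix "xx" already present; 8 new (x, c, n, x, n, c, x, n)
  "xxxcnxncx" → prefix "xxxcnxncx" already present; 0 new (none)
  "xxxcnxncxx" → prefix "xxxcnxncx" already present; 1 new (x)
  "xxxcncncn" → prefix "xxxcn" already present; 4 new (c, n, c, n)
  "xxxcnn" → prefix "xxxcn" already present; 1 new (n)
  "xxxccnncn" → prefix "xxxc" already present; 5 new (c, n, n, c, n)
  "xxxcxcx" → prefix "xxxc" already present; 3 new (x, c, x)
Total nodes = 3 + 8 + 0 + 1 + 4 + 1 + 5 + 3 = 25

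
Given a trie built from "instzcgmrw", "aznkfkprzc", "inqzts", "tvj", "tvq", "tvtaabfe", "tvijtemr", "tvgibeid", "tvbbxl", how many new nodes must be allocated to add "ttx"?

"t" is already a path in the trie; the remaining "tx" must be added.
Each of the 2 remaining characters creates one node.

2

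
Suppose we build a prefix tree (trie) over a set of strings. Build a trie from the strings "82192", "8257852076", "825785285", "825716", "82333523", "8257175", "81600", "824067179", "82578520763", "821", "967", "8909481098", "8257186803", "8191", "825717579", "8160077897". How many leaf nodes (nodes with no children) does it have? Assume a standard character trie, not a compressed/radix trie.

A leaf is a node with no children — equivalently, the end of a word that is not a proper prefix of any other stored word.
Those words: "8160077897", "8191", "82192", "82333523", "824067179", "825716", "825717579", "8257186803", "82578520763", "825785285", "8909481098", "967"
Leaf count: 12

12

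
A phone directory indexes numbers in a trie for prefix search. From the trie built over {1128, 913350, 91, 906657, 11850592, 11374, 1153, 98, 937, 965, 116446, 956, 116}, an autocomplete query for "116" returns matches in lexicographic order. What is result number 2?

Words with prefix "116", in lexicographic order: "116", "116446"
Position 2: 116446

116446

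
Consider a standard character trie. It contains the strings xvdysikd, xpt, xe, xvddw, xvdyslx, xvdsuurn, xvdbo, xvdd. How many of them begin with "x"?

8

Walk to "x"; the words in its subtree are exactly those with that prefix.
Words under "x": xe, xpt, xvdbo, xvdd, xvddw, xvdsuurn, xvdysikd, xvdyslx
Count: 8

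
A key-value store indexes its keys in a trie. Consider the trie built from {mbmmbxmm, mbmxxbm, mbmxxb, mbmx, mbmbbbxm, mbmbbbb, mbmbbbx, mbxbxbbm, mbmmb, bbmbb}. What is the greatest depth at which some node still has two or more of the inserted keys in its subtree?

Look for the deepest trie node that still has at least two words in its subtree.
e.g. "mbmbbbx" and "mbmbbbxm" share the prefix "mbmbbbx" of length 7; no pair shares a longer one.
Longest shared-prefix length: 7

7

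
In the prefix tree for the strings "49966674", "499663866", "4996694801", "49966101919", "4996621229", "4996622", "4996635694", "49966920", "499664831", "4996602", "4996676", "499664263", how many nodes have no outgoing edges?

12

Leaves are exactly the stored words that no other stored word extends.
Those words: "4996602", "49966101919", "4996621229", "4996622", "4996635694", "499663866", "499664263", "499664831", "49966674", "4996676", "49966920", "4996694801"
Leaf count: 12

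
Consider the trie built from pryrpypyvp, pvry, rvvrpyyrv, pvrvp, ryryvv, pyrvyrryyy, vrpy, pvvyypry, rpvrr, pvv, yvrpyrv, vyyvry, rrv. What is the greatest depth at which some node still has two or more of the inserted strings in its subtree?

Look for the deepest trie node that still has at least two words in its subtree.
"pvrvp" and "pvry" agree on "pvr" (3 characters) before diverging; nothing deeper is shared.
Longest shared-prefix length: 3

3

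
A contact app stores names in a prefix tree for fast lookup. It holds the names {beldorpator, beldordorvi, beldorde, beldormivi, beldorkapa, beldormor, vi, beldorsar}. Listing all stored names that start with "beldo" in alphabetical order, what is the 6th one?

beldorpator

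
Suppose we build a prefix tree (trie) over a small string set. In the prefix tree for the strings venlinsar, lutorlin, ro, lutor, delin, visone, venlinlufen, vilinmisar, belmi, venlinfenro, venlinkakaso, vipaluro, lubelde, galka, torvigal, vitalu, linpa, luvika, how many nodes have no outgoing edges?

17

A leaf is a node with no children — equivalently, the end of a word that is not a proper prefix of any other stored word.
Those words: "belmi", "delin", "galka", "linpa", "lubelde", "lutorlin", "luvika", "ro", "torvigal", "venlinfenro", "venlinkakaso", "venlinlufen", "venlinsar", "vilinmisar", "vipaluro", "visone", "vitalu"
Leaf count: 17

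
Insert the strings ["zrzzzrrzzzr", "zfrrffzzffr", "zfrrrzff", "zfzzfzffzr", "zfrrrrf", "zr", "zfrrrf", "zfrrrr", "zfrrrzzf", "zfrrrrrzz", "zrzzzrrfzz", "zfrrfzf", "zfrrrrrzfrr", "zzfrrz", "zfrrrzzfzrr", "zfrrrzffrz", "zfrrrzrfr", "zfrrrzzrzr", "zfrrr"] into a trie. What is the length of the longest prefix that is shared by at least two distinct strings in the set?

Equivalently: take the maximum, over all pairs, of their longest common prefix length.
"zfrrrrrzfrr" and "zfrrrrrzz" agree on "zfrrrrrz" (8 characters) before diverging; nothing deeper is shared.
Longest shared-prefix length: 8

8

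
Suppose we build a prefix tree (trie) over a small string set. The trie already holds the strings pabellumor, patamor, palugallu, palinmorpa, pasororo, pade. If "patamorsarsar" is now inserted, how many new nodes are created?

6

Walking "patamorsarsar" from the root, the first 7 characters ("patamor") follow existing edges; "s" is the first miss.
So 13 − 7 = 6 new nodes.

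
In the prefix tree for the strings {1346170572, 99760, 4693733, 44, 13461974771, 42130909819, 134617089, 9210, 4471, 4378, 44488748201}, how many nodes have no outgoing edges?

A leaf is a node with no children — equivalently, the end of a word that is not a proper prefix of any other stored word.
Those words: "1346170572", "134617089", "13461974771", "42130909819", "4378", "44488748201", "4471", "4693733", "9210", "99760"
Leaf count: 10

10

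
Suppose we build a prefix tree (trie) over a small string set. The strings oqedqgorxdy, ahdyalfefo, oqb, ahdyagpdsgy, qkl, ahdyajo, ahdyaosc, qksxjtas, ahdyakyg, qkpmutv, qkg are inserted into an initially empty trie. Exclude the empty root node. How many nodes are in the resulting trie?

Trace insertions, counting only characters that open a new branch:
  "oqedqgorxdy" → 11 new (o, q, e, d, q, g, o, r, x, d, y)
  "ahdyalfefo" → 10 new (a, h, d, y, a, l, f, e, f, o)
  "oqb" → prefix "oq" already present; 1 new (b)
  "ahdyagpdsgy" → prefix "ahdya" already present; 6 new (g, p, d, s, g, y)
  "qkl" → 3 new (q, k, l)
  "ahdyajo" → prefix "ahdya" already present; 2 new (j, o)
  "ahdyaosc" → prefix "ahdya" already present; 3 new (o, s, c)
  "qksxjtas" → prefix "qk" already present; 6 new (s, x, j, t, a, s)
  "ahdyakyg" → prefix "ahdya" already present; 3 new (k, y, g)
  "qkpmutv" → prefix "qk" already present; 5 new (p, m, u, t, v)
  "qkg" → prefix "qk" already present; 1 new (g)
Total nodes = 11 + 10 + 1 + 6 + 3 + 2 + 3 + 6 + 3 + 5 + 1 = 51

51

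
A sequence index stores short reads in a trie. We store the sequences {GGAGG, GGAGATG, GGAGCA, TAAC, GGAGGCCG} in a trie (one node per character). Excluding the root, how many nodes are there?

17

Insert word by word; a character creates a node only if that edge doesn't already exist:
  "GGAGG" → 5 new (G, G, A, G, G)
  "GGAGATG" → prefix "GGAG" already present; 3 new (A, T, G)
  "GGAGCA" → prefix "GGAG" already present; 2 new (C, A)
  "TAAC" → 4 new (T, A, A, C)
  "GGAGGCCG" → prefix "GGAGG" already present; 3 new (C, C, G)
Total nodes = 5 + 3 + 2 + 4 + 3 = 17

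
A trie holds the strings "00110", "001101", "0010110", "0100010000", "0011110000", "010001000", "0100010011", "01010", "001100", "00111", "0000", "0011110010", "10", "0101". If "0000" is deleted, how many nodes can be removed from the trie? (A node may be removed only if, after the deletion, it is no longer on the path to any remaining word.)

Walk "0000" from the leaf back toward the root, removing each node that no remaining word uses.
The suffix "00" (2 nodes) is used only by "0000"; the node for "00" still has the child "1", so pruning stops there.
Nodes removed: 2

2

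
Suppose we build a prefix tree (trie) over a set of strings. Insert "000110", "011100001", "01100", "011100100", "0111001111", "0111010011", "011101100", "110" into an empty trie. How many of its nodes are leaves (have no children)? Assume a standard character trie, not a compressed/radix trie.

Leaves are exactly the stored words that no other stored word extends.
Those words: "000110", "01100", "011100001", "011100100", "0111001111", "0111010011", "011101100", "110"
Leaf count: 8

8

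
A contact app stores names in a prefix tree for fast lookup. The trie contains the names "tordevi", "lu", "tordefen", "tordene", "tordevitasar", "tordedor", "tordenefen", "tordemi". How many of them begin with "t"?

7

Traverse to the node for "t", then collect every word in that subtree.
Words under "t": tordedor, tordefen, tordemi, tordene, tordenefen, tordevi, tordevitasar
Count: 7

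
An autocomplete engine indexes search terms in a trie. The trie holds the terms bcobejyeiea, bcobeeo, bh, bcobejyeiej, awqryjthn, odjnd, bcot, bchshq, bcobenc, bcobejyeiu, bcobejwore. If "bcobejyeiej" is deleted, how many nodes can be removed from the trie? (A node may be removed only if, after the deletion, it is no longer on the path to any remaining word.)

Walk "bcobejyeiej" from the leaf back toward the root, removing each node that no remaining word uses.
The suffix "j" (1 node) is used only by "bcobejyeiej"; the node for "bcobejyeie" still has the child "a", so pruning stops there.
Nodes removed: 1

1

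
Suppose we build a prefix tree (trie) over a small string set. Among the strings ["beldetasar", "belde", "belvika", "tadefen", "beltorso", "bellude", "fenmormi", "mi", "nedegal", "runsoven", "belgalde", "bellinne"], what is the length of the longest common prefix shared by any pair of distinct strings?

5

Equivalently: take the maximum, over all pairs, of their longest common prefix length.
"belde" and "beldetasar" agree on "belde" (5 characters) before diverging; nothing deeper is shared.
Longest shared-prefix length: 5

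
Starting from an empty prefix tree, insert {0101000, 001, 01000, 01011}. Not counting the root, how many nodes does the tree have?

12

Insert word by word; a character creates a node only if that edge doesn't already exist:
  "0101000" → 7 new (0, 1, 0, 1, 0, 0, 0)
  "001" → prefix "0" already present; 2 new (0, 1)
  "01000" → prefix "010" already present; 2 new (0, 0)
  "01011" → prefix "0101" already present; 1 new (1)
Total nodes = 7 + 2 + 2 + 1 = 12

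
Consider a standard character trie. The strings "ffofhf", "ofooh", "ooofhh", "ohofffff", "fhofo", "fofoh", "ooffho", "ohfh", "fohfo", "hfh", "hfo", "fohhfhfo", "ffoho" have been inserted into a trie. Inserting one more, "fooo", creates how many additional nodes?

2

Walking "fooo" from the root, the first 2 characters ("fo") follow existing edges; "o" is the first miss.
So 4 − 2 = 2 new nodes.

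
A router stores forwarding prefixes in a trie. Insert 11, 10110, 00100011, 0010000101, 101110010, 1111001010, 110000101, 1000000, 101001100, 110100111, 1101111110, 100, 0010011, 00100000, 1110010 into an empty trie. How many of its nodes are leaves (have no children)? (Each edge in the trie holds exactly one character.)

A leaf is a node with no children — equivalently, the end of a word that is not a proper prefix of any other stored word.
Those words: "00100000", "0010000101", "00100011", "0010011", "1000000", "101001100", "10110", "101110010", "110000101", "110100111", "1101111110", "1110010", "1111001010"
Leaf count: 13

13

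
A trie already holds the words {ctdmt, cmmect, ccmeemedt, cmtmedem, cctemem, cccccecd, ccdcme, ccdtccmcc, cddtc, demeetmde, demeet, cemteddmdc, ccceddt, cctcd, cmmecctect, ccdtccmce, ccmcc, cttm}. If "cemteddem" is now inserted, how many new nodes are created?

The longest prefix of "cemteddem" already in the trie is "cemtedd" (length 7).
New nodes needed: |"cemteddem"| − 7 = 9 − 7 = 2.

2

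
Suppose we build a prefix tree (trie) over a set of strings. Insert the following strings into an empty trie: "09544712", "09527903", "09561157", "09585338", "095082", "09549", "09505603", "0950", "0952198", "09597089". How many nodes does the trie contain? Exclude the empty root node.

Insert word by word; a character creates a node only if that edge doesn't already exist:
  "09544712" → 8 new (0, 9, 5, 4, 4, 7, 1, 2)
  "09527903" → prefix "095" already present; 5 new (2, 7, 9, 0, 3)
  "09561157" → prefix "095" already present; 5 new (6, 1, 1, 5, 7)
  "09585338" → prefix "095" already present; 5 new (8, 5, 3, 3, 8)
  "095082" → prefix "095" already present; 3 new (0, 8, 2)
  "09549" → prefix "0954" already present; 1 new (9)
  "09505603" → prefix "0950" already present; 4 new (5, 6, 0, 3)
  "0950" → prefix "0950" already present; 0 new (none)
  "0952198" → prefix "0952" already present; 3 new (1, 9, 8)
  "09597089" → prefix "095" already present; 5 new (9, 7, 0, 8, 9)
Total nodes = 8 + 5 + 5 + 5 + 3 + 1 + 4 + 0 + 3 + 5 = 39

39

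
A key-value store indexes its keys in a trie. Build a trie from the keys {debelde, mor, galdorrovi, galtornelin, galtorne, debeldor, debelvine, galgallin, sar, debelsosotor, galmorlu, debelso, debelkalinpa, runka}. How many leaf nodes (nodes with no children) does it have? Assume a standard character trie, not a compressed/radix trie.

A leaf is a node with no children — equivalently, the end of a word that is not a proper prefix of any other stored word.
Those words: "debelde", "debeldor", "debelkalinpa", "debelsosotor", "debelvine", "galdorrovi", "galgallin", "galmorlu", "galtornelin", "mor", "runka", "sar"
Leaf count: 12

12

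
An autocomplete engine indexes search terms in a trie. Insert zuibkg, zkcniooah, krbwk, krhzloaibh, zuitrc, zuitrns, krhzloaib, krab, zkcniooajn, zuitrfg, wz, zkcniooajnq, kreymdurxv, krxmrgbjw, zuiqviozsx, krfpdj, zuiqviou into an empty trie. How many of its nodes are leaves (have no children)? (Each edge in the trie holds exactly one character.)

15

A leaf is a node with no children — equivalently, the end of a word that is not a proper prefix of any other stored word.
Those words: "krab", "krbwk", "kreymdurxv", "krfpdj", "krhzloaibh", "krxmrgbjw", "wz", "zkcniooah", "zkcniooajnq", "zuibkg", "zuiqviou", "zuiqviozsx", "zuitrc", "zuitrfg", "zuitrns"
Leaf count: 15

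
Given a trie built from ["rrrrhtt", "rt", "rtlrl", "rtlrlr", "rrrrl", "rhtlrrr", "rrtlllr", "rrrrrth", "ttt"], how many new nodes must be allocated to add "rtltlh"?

3

The longest prefix of "rtltlh" already in the trie is "rtl" (length 3).
New nodes needed: |"rtltlh"| − 3 = 6 − 3 = 3.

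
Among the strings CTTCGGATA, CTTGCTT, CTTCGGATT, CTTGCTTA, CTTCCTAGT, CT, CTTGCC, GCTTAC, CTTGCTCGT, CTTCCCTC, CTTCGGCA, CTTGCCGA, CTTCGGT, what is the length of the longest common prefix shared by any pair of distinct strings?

8

Look for the deepest trie node that still has at least two words in its subtree.
"CTTCGGATA" and "CTTCGGATT" agree on "CTTCGGAT" (8 characters) before diverging; nothing deeper is shared.
Longest shared-prefix length: 8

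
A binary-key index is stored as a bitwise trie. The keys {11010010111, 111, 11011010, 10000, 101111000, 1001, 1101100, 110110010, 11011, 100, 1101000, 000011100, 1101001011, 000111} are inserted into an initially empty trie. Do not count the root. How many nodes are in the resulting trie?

44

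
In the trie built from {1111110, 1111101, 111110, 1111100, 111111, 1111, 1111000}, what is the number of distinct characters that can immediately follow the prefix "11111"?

2

Walk "11111" from the root, arriving at one node.
Distinct next characters after "11111": 0, 1.
That node has 2 child edges.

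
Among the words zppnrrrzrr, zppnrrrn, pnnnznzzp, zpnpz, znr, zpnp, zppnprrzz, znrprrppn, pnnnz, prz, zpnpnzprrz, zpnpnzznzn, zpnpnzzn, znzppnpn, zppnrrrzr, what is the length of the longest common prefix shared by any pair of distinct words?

9

Equivalently: take the maximum, over all pairs, of their longest common prefix length.
e.g. "zppnrrrzr" and "zppnrrrzrr" share the prefix "zppnrrrzr" of length 9; no pair shares a longer one.
Longest shared-prefix length: 9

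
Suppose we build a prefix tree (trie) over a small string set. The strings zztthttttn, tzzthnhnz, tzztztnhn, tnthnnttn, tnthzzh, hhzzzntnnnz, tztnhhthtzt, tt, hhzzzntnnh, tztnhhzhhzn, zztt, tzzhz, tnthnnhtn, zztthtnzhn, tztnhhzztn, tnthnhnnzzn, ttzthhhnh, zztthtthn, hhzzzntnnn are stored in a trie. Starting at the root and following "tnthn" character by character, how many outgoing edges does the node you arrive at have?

The children of the "tnthn" node are the distinct next characters among strings starting with "tnthn".
Characters that immediately follow "tnthn" among the stored strings: {h, n}.
That node has 2 child edges.

2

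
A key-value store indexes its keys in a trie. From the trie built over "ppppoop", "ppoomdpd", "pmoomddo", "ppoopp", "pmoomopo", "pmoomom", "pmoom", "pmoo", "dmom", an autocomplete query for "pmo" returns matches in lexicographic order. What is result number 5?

pmoomopo

DFS of the "pmo" subtree visits, in order: "pmoo", "pmoom", "pmoomddo", "pmoomom", "pmoomopo"
Position 5: pmoomopo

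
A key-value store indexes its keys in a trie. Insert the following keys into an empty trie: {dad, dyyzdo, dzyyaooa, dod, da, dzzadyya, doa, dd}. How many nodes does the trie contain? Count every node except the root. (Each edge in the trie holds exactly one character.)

25

Trie structure (* marks end of a word):
(root)
└─ d
   ├─ a *
   │  └─ d *
   ├─ d *
   ├─ o
   │  ├─ a *
   │  └─ d *
   ├─ y
   │  └─ y
   │     └─ z
   │        └─ d
   │           └─ o *
   └─ z
      ├─ y
      │  └─ y
      │     └─ a
      │        └─ o
      │           └─ o
      │              └─ a *
      └─ z
         └─ a
            └─ d
               └─ y
                  └─ y
                     └─ a *
Counting every labelled node above: 25.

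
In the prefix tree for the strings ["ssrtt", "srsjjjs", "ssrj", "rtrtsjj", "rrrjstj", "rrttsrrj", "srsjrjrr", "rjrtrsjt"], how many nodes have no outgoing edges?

8

A leaf is a node with no children — equivalently, the end of a word that is not a proper prefix of any other stored word.
Those words: "rjrtrsjt", "rrrjstj", "rrttsrrj", "rtrtsjj", "srsjjjs", "srsjrjrr", "ssrj", "ssrtt"
Leaf count: 8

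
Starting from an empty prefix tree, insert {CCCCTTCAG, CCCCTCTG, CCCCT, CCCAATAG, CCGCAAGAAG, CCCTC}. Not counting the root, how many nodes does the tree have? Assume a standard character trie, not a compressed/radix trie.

27

Trie structure (* marks end of a word):
(root)
└─ C
   └─ C
      ├─ C
      │  ├─ A
      │  │  └─ A
      │  │     └─ T
      │  │        └─ A
      │  │           └─ G *
      │  ├─ C
      │  │  └─ T *
      │  │     ├─ C
      │  │     │  └─ T
      │  │     │     └─ G *
      │  │     └─ T
      │  │        └─ C
      │  │           └─ A
      │  │              └─ G *
      │  └─ T
      │     └─ C *
      └─ G
         └─ C
            └─ A
               └─ A
                  └─ G
                     └─ A
                        └─ A
                           └─ G *
Counting every labelled node above: 27.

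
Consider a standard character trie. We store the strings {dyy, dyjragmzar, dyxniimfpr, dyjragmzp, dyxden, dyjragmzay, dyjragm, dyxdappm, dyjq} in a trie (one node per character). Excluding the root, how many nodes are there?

Trie structure (* marks end of a word):
(root)
└─ d
   └─ y
      ├─ j
      │  ├─ q *
      │  └─ r
      │     └─ a
      │        └─ g
      │           └─ m *
      │              └─ z
      │                 ├─ a
      │                 │  ├─ r *
      │                 │  └─ y *
      │                 └─ p *
      ├─ x
      │  ├─ d
      │  │  ├─ a
      │  │  │  └─ p
      │  │  │     └─ p
      │  │  │        └─ m *
      │  │  └─ e
      │  │     └─ n *
      │  └─ n
      │     └─ i
      │        └─ i
      │           └─ m
      │              └─ f
      │                 └─ p
      │                    └─ r *
      └─ y *
Counting every labelled node above: 29.

29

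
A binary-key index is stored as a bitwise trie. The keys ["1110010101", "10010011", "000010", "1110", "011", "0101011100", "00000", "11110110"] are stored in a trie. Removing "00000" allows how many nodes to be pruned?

A node on "00000"'s path can go only if nothing else ends at it or branches off below it.
The suffix "0" (1 node) is used only by "00000"; the node for "0000" still has the child "1", so pruning stops there.
Nodes removed: 1

1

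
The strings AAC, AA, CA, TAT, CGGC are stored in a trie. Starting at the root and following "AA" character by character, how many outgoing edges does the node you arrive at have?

Follow the path "AA" to its node, then look at its outgoing edges.
Characters that immediately follow "AA" among the stored strings: {C}.
That node has 1 child edge.

1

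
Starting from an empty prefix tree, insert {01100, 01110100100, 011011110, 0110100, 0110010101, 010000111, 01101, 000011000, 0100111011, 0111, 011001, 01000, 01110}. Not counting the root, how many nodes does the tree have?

Insert word by word; a character creates a node only if that edge doesn't already exist:
  "01100" → 5 new (0, 1, 1, 0, 0)
  "01110100100" → prefix "011" already present; 8 new (1, 0, 1, 0, 0, 1, 0, 0)
  "011011110" → prefix "0110" already present; 5 new (1, 1, 1, 1, 0)
  "0110100" → prefix "01101" already present; 2 new (0, 0)
  "0110010101" → prefix "01100" already present; 5 new (1, 0, 1, 0, 1)
  "010000111" → prefix "01" already present; 7 new (0, 0, 0, 0, 1, 1, 1)
  "01101" → prefix "01101" already present; 0 new (none)
  "000011000" → prefix "0" already present; 8 new (0, 0, 0, 1, 1, 0, 0, 0)
  "0100111011" → prefix "0100" already present; 6 new (1, 1, 1, 0, 1, 1)
  "0111" → prefix "0111" already present; 0 new (none)
  "011001" → prefix "011001" already present; 0 new (none)
  "01000" → prefix "01000" already present; 0 new (none)
  "01110" → prefix "01110" already present; 0 new (none)
Total nodes = 5 + 8 + 5 + 2 + 5 + 7 + 0 + 8 + 6 + 0 + 0 + 0 + 0 = 46

46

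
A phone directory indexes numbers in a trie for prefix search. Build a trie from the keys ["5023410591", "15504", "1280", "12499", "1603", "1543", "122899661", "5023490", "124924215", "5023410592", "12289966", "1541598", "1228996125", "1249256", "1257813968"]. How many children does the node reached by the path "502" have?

Follow the path "502" to its node, then look at its outgoing edges.
Characters that immediately follow "502" among the stored strings: {3}.
That node has 1 child edge.

1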